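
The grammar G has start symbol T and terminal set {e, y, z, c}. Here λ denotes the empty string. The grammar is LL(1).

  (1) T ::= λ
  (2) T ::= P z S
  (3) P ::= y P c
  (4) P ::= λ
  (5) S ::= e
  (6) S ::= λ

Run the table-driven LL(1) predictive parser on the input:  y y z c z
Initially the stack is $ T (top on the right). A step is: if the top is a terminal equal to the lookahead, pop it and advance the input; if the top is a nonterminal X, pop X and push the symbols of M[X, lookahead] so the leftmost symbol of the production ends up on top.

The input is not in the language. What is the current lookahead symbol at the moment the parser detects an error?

z

step 1: stack=$ T  input=y y z c z $  — expand T ::= P z S
step 2: stack=$ S z P  input=y y z c z $  — expand P ::= y P c
step 3: stack=$ S z c P y  input=y y z c z $  — match y
step 4: stack=$ S z c P  input=y z c z $  — expand P ::= y P c
step 5: stack=$ S z c c P y  input=y z c z $  — match y
step 6: stack=$ S z c c P  input=z c z $  — expand P ::= λ
step 7: stack=$ S z c c  input=z c z $  — error: top is terminal c but lookahead is z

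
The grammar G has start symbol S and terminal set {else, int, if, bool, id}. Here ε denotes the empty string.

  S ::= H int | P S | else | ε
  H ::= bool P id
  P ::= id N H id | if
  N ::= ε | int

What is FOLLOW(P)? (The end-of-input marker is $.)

FIRST(H) = {bool}
FIRST(P) = {id, if}
FIRST(N) = {ε, int}
FIRST(S) = {ε, bool, else, id, if}  (via H int, P S)
FOLLOW(S) includes $ since S is the start symbol.
FOLLOW(S): in S::=P S, the suffix after S is empty (adds nothing new). Thus FOLLOW(S) = {$}.
FOLLOW(H): in S::=H int, H is followed by int with FIRST {int}; in P::=id N H id, H is followed by id with FIRST {id}. Thus FOLLOW(H) = {id, int}.
FOLLOW(P): in S::=P S, P is followed by S with FIRST {ε, bool, else, id, if}; in S::=P S, the suffix after P is nullable, so FOLLOW(P) ⊇ FOLLOW(S) = {$}; in H::=bool P id, P is followed by id with FIRST {id}. Thus FOLLOW(P) = {$, bool, else, id, if}.
FOLLOW(N): in P::=id N H id, N is followed by H id with FIRST {bool}. Thus FOLLOW(N) = {bool}.

{$, bool, else, id, if}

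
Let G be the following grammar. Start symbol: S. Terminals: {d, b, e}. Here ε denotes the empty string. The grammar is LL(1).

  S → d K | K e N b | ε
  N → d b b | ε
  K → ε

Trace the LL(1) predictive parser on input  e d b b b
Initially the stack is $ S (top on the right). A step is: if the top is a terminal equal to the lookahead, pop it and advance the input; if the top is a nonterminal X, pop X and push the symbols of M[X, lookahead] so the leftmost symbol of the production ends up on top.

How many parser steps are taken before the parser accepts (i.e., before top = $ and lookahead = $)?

     Stack      Input        Action
  1  $ S        e d b b b $  expand S → K e N b
  2  $ b N e K  e d b b b $  expand K → ε
  3  $ b N e    e d b b b $  match e
  4  $ b N      d b b b $    expand N → d b b
  5  $ b b b d  d b b b $    match d
  6  $ b b b    b b b $      match b
  7  $ b b      b b $        match b
  8  $ b        b $          match b
Accept reached after 8 steps.

8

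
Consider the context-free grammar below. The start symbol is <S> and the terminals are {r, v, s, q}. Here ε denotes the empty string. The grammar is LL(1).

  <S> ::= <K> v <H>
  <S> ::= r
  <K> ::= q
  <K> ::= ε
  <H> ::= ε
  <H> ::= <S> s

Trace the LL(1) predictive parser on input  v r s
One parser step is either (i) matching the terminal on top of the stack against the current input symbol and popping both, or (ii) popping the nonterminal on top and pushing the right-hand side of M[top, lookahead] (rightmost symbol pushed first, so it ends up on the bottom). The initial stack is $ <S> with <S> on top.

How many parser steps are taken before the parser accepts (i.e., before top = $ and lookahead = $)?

step 1: stack=$ <S>  input=v r s $  — expand <S> ::= <K> v <H>
step 2: stack=$ <H> v <K>  input=v r s $  — expand <K> ::= ε
step 3: stack=$ <H> v  input=v r s $  — match v
step 4: stack=$ <H>  input=r s $  — expand <H> ::= <S> s
step 5: stack=$ s <S>  input=r s $  — expand <S> ::= r
step 6: stack=$ s r  input=r s $  — match r
step 7: stack=$ s  input=s $  — match s
Accept reached after 7 steps.

7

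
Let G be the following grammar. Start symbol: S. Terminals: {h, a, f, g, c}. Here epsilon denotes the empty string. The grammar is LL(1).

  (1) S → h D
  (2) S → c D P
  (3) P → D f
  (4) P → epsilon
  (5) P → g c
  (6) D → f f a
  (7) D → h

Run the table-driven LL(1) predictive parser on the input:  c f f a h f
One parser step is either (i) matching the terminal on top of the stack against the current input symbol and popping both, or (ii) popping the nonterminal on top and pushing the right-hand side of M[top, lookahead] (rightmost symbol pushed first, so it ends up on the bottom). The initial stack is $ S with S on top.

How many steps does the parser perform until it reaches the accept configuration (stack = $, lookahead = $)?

10

step 1: stack=$ S  input=c f f a h f $  — expand S → c D P
step 2: stack=$ P D c  input=c f f a h f $  — match c
step 3: stack=$ P D  input=f f a h f $  — expand D → f f a
step 4: stack=$ P a f f  input=f f a h f $  — match f
step 5: stack=$ P a f  input=f a h f $  — match f
step 6: stack=$ P a  input=a h f $  — match a
step 7: stack=$ P  input=h f $  — expand P → D f
step 8: stack=$ f D  input=h f $  — expand D → h
step 9: stack=$ f h  input=h f $  — match h
step 10: stack=$ f  input=f $  — match f
Accept reached after 10 steps.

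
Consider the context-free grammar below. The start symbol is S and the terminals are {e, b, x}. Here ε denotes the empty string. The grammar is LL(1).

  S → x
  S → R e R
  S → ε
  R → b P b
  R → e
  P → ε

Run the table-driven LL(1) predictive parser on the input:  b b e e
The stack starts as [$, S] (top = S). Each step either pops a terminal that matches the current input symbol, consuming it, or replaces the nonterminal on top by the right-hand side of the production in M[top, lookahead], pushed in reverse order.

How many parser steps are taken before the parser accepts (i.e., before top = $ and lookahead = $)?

step 1: stack=$ S  input=b b e e $  — expand S → R e R
step 2: stack=$ R e R  input=b b e e $  — expand R → b P b
step 3: stack=$ R e b P b  input=b b e e $  — match b
step 4: stack=$ R e b P  input=b e e $  — expand P → ε
step 5: stack=$ R e b  input=b e e $  — match b
step 6: stack=$ R e  input=e e $  — match e
step 7: stack=$ R  input=e $  — expand R → e
step 8: stack=$ e  input=e $  — match e
Accept reached after 8 steps.

8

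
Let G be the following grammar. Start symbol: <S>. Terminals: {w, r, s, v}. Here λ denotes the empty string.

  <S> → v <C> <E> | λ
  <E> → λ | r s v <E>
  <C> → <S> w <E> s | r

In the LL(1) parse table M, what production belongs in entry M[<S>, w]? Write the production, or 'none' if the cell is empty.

FIRST(<S>) = {λ, v}
FIRST(<E>) = {λ, r}
FIRST(<C>) = {r, v, w}  (via <S> w <E> s)
FOLLOW(<S>) includes $ since <S> is the start symbol.
FOLLOW(<S>): in <C>→<S> w <E> s, <S> is followed by w <E> s with FIRST {w}. Thus FOLLOW(<S>) = {$, w}.
For <S> → v <C> <E>: FIRST(v <C> <E>) = {v}, so it goes in M[<S>, t] for t ∈ {v}.
For <S> → λ: FIRST(λ) = {λ}, so it goes in M[<S>, t] for t ∈ {}; since λ ∈ FIRST, also for every t ∈ FOLLOW(<S>) = {$, w}.

<S> → λ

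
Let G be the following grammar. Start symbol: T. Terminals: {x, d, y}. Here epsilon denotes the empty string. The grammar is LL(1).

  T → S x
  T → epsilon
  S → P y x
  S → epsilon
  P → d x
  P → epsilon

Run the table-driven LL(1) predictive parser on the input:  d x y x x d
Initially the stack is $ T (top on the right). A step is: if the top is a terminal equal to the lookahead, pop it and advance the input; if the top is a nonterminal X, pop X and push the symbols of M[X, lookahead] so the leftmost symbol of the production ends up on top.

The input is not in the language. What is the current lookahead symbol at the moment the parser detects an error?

     Stack        Input          Action
  1  $ T          d x y x x d $  expand T → S x
  2  $ x S        d x y x x d $  expand S → P y x
  3  $ x x y P    d x y x x d $  expand P → d x
  4  $ x x y x d  d x y x x d $  match d
  5  $ x x y x    x y x x d $    match x
  6  $ x x y      y x x d $      match y
  7  $ x x        x x d $        match x
  8  $ x          x d $          match x
  9  $            d $            error: stack empty but input remains

d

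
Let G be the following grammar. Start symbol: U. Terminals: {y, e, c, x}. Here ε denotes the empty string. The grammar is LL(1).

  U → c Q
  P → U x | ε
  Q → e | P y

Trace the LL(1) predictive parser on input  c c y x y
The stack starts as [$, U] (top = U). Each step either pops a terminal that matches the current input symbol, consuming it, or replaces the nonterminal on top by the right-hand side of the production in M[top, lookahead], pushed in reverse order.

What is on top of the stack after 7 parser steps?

P

     Stack      Input        Action
  1  $ U        c c y x y $  expand U → c Q
  2  $ Q c      c c y x y $  match c
  3  $ Q        c y x y $    expand Q → P y
  4  $ y P      c y x y $    expand P → U x
  5  $ y x U    c y x y $    expand U → c Q
  6  $ y x Q c  c y x y $    match c
  7  $ y x Q    y x y $      expand Q → P y
Stack after step 7: $ y x y P (top = P).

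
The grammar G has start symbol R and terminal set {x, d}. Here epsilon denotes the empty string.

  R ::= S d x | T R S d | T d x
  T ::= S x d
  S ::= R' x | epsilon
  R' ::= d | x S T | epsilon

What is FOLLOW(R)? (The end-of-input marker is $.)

FIRST(R') = {epsilon, d, x}
FIRST(S) = {epsilon, d, x}  (via R' x)
FIRST(T) = {d, x}  (via S x d)
FIRST(R) = {d, x}  (via S d x, T R S d, T d x)
FOLLOW(R) includes $ since R is the start symbol.
FOLLOW(R): in R::=T R S d, R is followed by S d with FIRST {d, x}. Thus FOLLOW(R) = {$, d, x}.
FOLLOW(S): in R::=S d x, S is followed by d x with FIRST {d}; in R::=T R S d, S is followed by d with FIRST {d}; in T::=S x d, S is followed by x d with FIRST {x}; in R'::=x S T, S is followed by T with FIRST {d, x}. Thus FOLLOW(S) = {d, x}.
FOLLOW(R'): in S::=R' x, R' is followed by x with FIRST {x}. Thus FOLLOW(R') = {x}.
FOLLOW(T): in R::=T R S d, T is followed by R S d with FIRST {d, x}; in R::=T d x, T is followed by d x with FIRST {d}; in R'::=x S T, the suffix after T is empty, so FOLLOW(T) ⊇ FOLLOW(R') = {x}. Thus FOLLOW(T) = {d, x}.

{$, d, x}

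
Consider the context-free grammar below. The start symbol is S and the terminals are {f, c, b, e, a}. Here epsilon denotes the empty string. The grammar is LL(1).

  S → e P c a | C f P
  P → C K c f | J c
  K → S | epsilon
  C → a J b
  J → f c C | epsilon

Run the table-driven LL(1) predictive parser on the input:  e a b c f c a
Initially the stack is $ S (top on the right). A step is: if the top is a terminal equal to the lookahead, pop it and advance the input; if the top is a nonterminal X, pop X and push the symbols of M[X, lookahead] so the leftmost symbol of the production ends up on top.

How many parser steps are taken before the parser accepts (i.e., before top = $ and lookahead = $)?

      Stack              Input            Action
   1  $ S                e a b c f c a $  expand S → e P c a
   2  $ a c P e          e a b c f c a $  match e
   3  $ a c P            a b c f c a $    expand P → C K c f
   4  $ a c f c K C      a b c f c a $    expand C → a J b
   5  $ a c f c K b J a  a b c f c a $    match a
   6  $ a c f c K b J    b c f c a $      expand J → epsilon
   7  $ a c f c K b      b c f c a $      match b
   8  $ a c f c K        c f c a $        expand K → epsilon
   9  $ a c f c          c f c a $        match c
  10  $ a c f            f c a $          match f
  11  $ a c              c a $            match c
  12  $ a                a $              match a
Accept reached after 12 steps.

12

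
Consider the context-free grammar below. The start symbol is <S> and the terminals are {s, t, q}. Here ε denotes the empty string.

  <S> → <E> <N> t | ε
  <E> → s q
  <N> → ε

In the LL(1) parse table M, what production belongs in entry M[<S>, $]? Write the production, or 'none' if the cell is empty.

<S> → ε

FIRST(<E>) = {s}
FIRST(<N>) = {ε}
FIRST(<S>) = {ε, s}  (via <E> <N> t)
FOLLOW(<S>) includes $ since <S> is the start symbol.
FOLLOW(<S>): <S> appears on no right-hand side. Thus FOLLOW(<S>) = {$}.
For <S> → <E> <N> t: FIRST(<E> <N> t) = {s}, so it goes in M[<S>, t] for t ∈ {s}.
For <S> → ε: FIRST(ε) = {ε}, so it goes in M[<S>, t] for t ∈ {}; since ε ∈ FIRST, also for every t ∈ FOLLOW(<S>) = {$}.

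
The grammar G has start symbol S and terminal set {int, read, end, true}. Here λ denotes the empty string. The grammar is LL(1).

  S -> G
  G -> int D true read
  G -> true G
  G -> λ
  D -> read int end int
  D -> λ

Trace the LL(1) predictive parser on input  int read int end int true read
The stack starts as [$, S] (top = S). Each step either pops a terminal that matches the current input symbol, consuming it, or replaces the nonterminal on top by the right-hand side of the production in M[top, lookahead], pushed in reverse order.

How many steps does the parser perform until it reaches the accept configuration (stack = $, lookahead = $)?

      Stack                         Input                             Action
   1  $ S                           int read int end int true read $  expand S -> G
   2  $ G                           int read int end int true read $  expand G -> int D true read
   3  $ read true D int             int read int end int true read $  match int
   4  $ read true D                 read int end int true read $      expand D -> read int end int
   5  $ read true int end int read  read int end int true read $      match read
   6  $ read true int end int       int end int true read $           match int
   7  $ read true int end           end int true read $               match end
   8  $ read true int               int true read $                   match int
   9  $ read true                   true read $                       match true
  10  $ read                        read $                            match read
Accept reached after 10 steps.

10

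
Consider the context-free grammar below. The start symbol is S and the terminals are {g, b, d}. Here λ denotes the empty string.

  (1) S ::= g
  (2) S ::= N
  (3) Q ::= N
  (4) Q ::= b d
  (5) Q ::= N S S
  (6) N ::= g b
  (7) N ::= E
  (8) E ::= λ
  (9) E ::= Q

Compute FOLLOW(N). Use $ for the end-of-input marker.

FIRST(S): from S::=g we get {g}; from S::=N we get {λ, b, g}. So FIRST(S) = {λ, b, g}.
FIRST(Q): from Q::=N we get {λ, b, g}; from Q::=b d we get {b}; from Q::=N S S we get {λ, b, g}. So FIRST(Q) = {λ, b, g}.
FIRST(E): from E::=λ we get {λ}; from E::=Q we get {λ, b, g}. So FIRST(E) = {λ, b, g}.
FIRST(N): from N::=g b we get {g}; from N::=E we get {λ, b, g}. So FIRST(N) = {λ, b, g}.
FOLLOW(S) includes $ since S is the start symbol.
FOLLOW(S): in Q::=N S S (occurrence 1), S is followed by S with FIRST {λ, b, g}; in Q::=N S S (occurrence 1), the suffix after S is nullable, so FOLLOW(S) ⊇ FOLLOW(Q) = {$, b, g}; in Q::=N S S (occurrence 2), the suffix after S is empty, so FOLLOW(S) ⊇ FOLLOW(Q) = {$, b, g}. Thus FOLLOW(S) = {$, b, g}.
FOLLOW(Q): in E::=Q, the suffix after Q is empty, so FOLLOW(Q) ⊇ FOLLOW(E) = {$, b, g}. Thus FOLLOW(Q) = {$, b, g}.
FOLLOW(N): in S::=N, the suffix after N is empty, so FOLLOW(N) ⊇ FOLLOW(S) = {$, b, g}; in Q::=N, the suffix after N is empty, so FOLLOW(N) ⊇ FOLLOW(Q) = {$, b, g}; in Q::=N S S, N is followed by S S with FIRST {λ, b, g}; in Q::=N S S, the suffix after N is nullable, so FOLLOW(N) ⊇ FOLLOW(Q) = {$, b, g}. Thus FOLLOW(N) = {$, b, g}.
FOLLOW(E): in N::=E, the suffix after E is empty, so FOLLOW(E) ⊇ FOLLOW(N) = {$, b, g}. Thus FOLLOW(E) = {$, b, g}.

{$, b, g}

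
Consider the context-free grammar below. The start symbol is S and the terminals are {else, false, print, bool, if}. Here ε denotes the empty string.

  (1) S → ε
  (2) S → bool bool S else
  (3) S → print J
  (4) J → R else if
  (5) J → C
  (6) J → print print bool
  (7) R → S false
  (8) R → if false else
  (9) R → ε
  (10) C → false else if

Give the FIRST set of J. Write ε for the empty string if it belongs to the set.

{bool, else, false, if, print}

FIRST(S) = {ε, bool, print}
FIRST(C) = {false}
FIRST(R) = {ε, bool, false, if, print}  (via S false)
FIRST(J) = {bool, else, false, if, print}  (via R else if, C)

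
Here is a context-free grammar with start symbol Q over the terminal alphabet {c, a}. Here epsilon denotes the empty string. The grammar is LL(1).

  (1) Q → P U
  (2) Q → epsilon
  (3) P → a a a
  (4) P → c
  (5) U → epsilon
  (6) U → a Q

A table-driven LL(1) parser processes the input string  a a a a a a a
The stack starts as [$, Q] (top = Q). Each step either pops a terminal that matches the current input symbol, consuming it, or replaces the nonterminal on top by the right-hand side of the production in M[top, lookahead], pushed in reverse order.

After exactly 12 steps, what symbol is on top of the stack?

U

      Stack      Input            Action
   1  $ Q        a a a a a a a $  expand Q → P U
   2  $ U P      a a a a a a a $  expand P → a a a
   3  $ U a a a  a a a a a a a $  match a
   4  $ U a a    a a a a a a $    match a
   5  $ U a      a a a a a $      match a
   6  $ U        a a a a $        expand U → a Q
   7  $ Q a      a a a a $        match a
   8  $ Q        a a a $          expand Q → P U
   9  $ U P      a a a $          expand P → a a a
  10  $ U a a a  a a a $          match a
  11  $ U a a    a a $            match a
  12  $ U a      a $              match a
Stack after step 12: $ U (top = U).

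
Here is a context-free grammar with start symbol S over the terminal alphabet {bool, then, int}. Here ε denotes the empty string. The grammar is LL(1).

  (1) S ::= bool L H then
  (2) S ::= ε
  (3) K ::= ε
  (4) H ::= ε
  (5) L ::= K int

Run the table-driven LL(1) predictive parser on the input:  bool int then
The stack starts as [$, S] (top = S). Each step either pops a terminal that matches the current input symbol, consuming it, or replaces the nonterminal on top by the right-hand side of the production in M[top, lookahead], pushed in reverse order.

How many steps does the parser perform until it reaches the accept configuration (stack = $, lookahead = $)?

7

     Stack            Input            Action
  1  $ S              bool int then $  expand S ::= bool L H then
  2  $ then H L bool  bool int then $  match bool
  3  $ then H L       int then $       expand L ::= K int
  4  $ then H int K   int then $       expand K ::= ε
  5  $ then H int     int then $       match int
  6  $ then H         then $           expand H ::= ε
  7  $ then           then $           match then
Accept reached after 7 steps.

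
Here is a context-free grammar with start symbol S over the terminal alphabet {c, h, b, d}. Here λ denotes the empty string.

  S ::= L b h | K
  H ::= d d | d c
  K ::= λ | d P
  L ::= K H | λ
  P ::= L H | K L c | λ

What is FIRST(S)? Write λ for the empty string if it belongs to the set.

FIRST(H) = {d}
FIRST(K) = {λ, d}
FIRST(L) = {λ, d}  (via K H)
FIRST(S) = {λ, b, d}  (via L b h, K)
FIRST(P) = {λ, c, d}  (via L H, K L c)

{λ, b, d}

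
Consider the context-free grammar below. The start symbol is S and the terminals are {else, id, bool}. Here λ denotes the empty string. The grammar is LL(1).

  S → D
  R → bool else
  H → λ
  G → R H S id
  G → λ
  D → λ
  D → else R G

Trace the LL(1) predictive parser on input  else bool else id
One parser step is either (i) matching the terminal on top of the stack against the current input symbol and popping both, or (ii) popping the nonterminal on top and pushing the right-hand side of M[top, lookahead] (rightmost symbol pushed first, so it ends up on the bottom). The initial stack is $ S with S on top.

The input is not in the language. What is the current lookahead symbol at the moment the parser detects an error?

id

step 1: stack=$ S  input=else bool else id $  — expand S → D
step 2: stack=$ D  input=else bool else id $  — expand D → else R G
step 3: stack=$ G R else  input=else bool else id $  — match else
step 4: stack=$ G R  input=bool else id $  — expand R → bool else
step 5: stack=$ G else bool  input=bool else id $  — match bool
step 6: stack=$ G else  input=else id $  — match else
step 7: stack=$ G  input=id $  — expand G → λ
step 8: stack=$  input=id $  — error: stack empty but input remains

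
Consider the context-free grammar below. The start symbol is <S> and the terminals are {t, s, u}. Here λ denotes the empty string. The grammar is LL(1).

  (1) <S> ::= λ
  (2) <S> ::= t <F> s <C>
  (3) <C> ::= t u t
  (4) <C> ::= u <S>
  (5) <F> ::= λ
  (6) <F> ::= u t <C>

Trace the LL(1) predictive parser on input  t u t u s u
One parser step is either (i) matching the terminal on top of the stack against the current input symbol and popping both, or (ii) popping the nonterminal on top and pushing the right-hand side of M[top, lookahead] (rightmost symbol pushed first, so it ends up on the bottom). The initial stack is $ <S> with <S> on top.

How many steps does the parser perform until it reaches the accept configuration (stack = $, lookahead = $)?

12

step 1: stack=$ <S>  input=t u t u s u $  — expand <S> ::= t <F> s <C>
step 2: stack=$ <C> s <F> t  input=t u t u s u $  — match t
step 3: stack=$ <C> s <F>  input=u t u s u $  — expand <F> ::= u t <C>
step 4: stack=$ <C> s <C> t u  input=u t u s u $  — match u
step 5: stack=$ <C> s <C> t  input=t u s u $  — match t
step 6: stack=$ <C> s <C>  input=u s u $  — expand <C> ::= u <S>
step 7: stack=$ <C> s <S> u  input=u s u $  — match u
step 8: stack=$ <C> s <S>  input=s u $  — expand <S> ::= λ
step 9: stack=$ <C> s  input=s u $  — match s
step 10: stack=$ <C>  input=u $  — expand <C> ::= u <S>
step 11: stack=$ <S> u  input=u $  — match u
step 12: stack=$ <S>  input=$  — expand <S> ::= λ
Accept reached after 12 steps.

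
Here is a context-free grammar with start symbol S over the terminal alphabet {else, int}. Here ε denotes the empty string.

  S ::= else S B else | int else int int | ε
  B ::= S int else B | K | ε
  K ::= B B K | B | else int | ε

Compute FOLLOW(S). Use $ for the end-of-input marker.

FIRST(S): from S::=else S B else we get {else}; from S::=int else int int we get {int}; from S::=ε we get {ε}. So FIRST(S) = {ε, else, int}.
FIRST(B): from B::=S int else B we get {else, int}; from B::=K we get {ε, else, int}; from B::=ε we get {ε}. So FIRST(B) = {ε, else, int}.
FIRST(K): from K::=B B K we get {ε, else, int}; from K::=B we get {ε, else, int}; from K::=else int we get {else}; from K::=ε we get {ε}. So FIRST(K) = {ε, else, int}.
FOLLOW(S) includes $ since S is the start symbol.
FOLLOW(S): in S::=else S B else, S is followed by B else with FIRST {else, int}; in B::=S int else B, S is followed by int else B with FIRST {int}. Thus FOLLOW(S) = {$, else, int}.
FOLLOW(B): in S::=else S B else, B is followed by else with FIRST {else}; in B::=S int else B, the suffix after B is empty (adds nothing new); in K::=B B K (occurrence 1), B is followed by B K with FIRST {ε, else, int}; in K::=B B K (occurrence 1), the suffix after B is nullable, so FOLLOW(B) ⊇ FOLLOW(K) = {else, int}; in K::=B B K (occurrence 2), B is followed by K with FIRST {ε, else, int}; in K::=B B K (occurrence 2), the suffix after B is nullable, so FOLLOW(B) ⊇ FOLLOW(K) = {else, int}; in K::=B, the suffix after B is empty, so FOLLOW(B) ⊇ FOLLOW(K) = {else, int}. Thus FOLLOW(B) = {else, int}.
FOLLOW(K): in B::=K, the suffix after K is empty, so FOLLOW(K) ⊇ FOLLOW(B) = {else, int}; in K::=B B K, the suffix after K is empty (adds nothing new). Thus FOLLOW(K) = {else, int}.

{$, else, int}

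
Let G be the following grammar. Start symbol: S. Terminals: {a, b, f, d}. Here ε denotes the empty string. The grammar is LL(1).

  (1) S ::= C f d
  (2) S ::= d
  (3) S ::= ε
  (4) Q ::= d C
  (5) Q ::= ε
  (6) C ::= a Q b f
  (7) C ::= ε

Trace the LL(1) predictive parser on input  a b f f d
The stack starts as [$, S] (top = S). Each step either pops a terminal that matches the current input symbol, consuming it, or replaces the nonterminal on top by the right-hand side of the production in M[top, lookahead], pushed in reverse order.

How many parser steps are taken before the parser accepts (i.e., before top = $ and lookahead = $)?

8

     Stack          Input        Action
  1  $ S            a b f f d $  expand S ::= C f d
  2  $ d f C        a b f f d $  expand C ::= a Q b f
  3  $ d f f b Q a  a b f f d $  match a
  4  $ d f f b Q    b f f d $    expand Q ::= ε
  5  $ d f f b      b f f d $    match b
  6  $ d f f        f f d $      match f
  7  $ d f          f d $        match f
  8  $ d            d $          match d
Accept reached after 8 steps.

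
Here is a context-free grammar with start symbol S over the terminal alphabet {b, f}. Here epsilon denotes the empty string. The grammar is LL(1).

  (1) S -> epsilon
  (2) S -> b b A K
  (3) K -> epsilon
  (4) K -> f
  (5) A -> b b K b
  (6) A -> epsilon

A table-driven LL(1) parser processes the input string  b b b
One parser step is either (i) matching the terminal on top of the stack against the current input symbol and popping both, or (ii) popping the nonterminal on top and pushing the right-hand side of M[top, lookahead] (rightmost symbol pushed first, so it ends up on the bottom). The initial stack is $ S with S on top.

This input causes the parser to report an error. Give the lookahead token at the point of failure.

step 1: stack=$ S  input=b b b $  — expand S -> b b A K
step 2: stack=$ K A b b  input=b b b $  — match b
step 3: stack=$ K A b  input=b b $  — match b
step 4: stack=$ K A  input=b $  — expand A -> b b K b
step 5: stack=$ K b K b b  input=b $  — match b
step 6: stack=$ K b K b  input=$  — error: top is terminal b but lookahead is $

$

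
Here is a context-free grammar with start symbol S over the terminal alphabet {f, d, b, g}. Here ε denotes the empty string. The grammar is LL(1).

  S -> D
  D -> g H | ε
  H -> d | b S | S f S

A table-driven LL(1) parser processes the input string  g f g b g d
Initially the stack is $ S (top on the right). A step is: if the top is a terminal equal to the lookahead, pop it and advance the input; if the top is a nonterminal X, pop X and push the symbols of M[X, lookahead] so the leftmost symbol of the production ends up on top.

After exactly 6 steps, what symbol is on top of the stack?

f

step 1: stack=$ S  input=g f g b g d $  — expand S -> D
step 2: stack=$ D  input=g f g b g d $  — expand D -> g H
step 3: stack=$ H g  input=g f g b g d $  — match g
step 4: stack=$ H  input=f g b g d $  — expand H -> S f S
step 5: stack=$ S f S  input=f g b g d $  — expand S -> D
step 6: stack=$ S f D  input=f g b g d $  — expand D -> ε
Stack after step 6: $ S f (top = f).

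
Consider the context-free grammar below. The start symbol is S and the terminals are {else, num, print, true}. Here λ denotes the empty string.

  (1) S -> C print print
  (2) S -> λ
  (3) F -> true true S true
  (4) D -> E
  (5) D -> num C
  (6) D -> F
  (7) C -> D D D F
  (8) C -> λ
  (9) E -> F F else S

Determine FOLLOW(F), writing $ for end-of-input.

FIRST(F): from F->true true S true we get {true}. So FIRST(F) = {true}.
FIRST(E): from E->F F else S we get {true}. So FIRST(E) = {true}.
FIRST(D): from D->E we get {true}; from D->num C we get {num}; from D->F we get {true}. So FIRST(D) = {num, true}.
FIRST(C): from C->D D D F we get {num, true}; from C->λ we get {λ}. So FIRST(C) = {λ, num, true}.
FIRST(S): from S->C print print we get {num, print, true}; from S->λ we get {λ}. So FIRST(S) = {λ, num, print, true}.
FOLLOW(S) includes $ since S is the start symbol.
FOLLOW(D): in C->D D D F (occurrence 1), D is followed by D D F with FIRST {num, true}; in C->D D D F (occurrence 2), D is followed by D F with FIRST {num, true}; in C->D D D F (occurrence 3), D is followed by F with FIRST {true}. Thus FOLLOW(D) = {num, true}.
FOLLOW(C): in S->C print print, C is followed by print print with FIRST {print}; in D->num C, the suffix after C is empty, so FOLLOW(C) ⊇ FOLLOW(D) = {num, true}. Thus FOLLOW(C) = {num, print, true}.
FOLLOW(F): in D->F, the suffix after F is empty, so FOLLOW(F) ⊇ FOLLOW(D) = {num, true}; in C->D D D F, the suffix after F is empty, so FOLLOW(F) ⊇ FOLLOW(C) = {num, print, true}; in E->F F else S (occurrence 1), F is followed by F else S with FIRST {true}; in E->F F else S (occurrence 2), F is followed by else S with FIRST {else}. Thus FOLLOW(F) = {else, num, print, true}.
FOLLOW(E): in D->E, the suffix after E is empty, so FOLLOW(E) ⊇ FOLLOW(D) = {num, true}. Thus FOLLOW(E) = {num, true}.
FOLLOW(S): in F->true true S true, S is followed by true with FIRST {true}; in E->F F else S, the suffix after S is empty, so FOLLOW(S) ⊇ FOLLOW(E) = {num, true}. Thus FOLLOW(S) = {$, num, true}.

{else, num, print, true}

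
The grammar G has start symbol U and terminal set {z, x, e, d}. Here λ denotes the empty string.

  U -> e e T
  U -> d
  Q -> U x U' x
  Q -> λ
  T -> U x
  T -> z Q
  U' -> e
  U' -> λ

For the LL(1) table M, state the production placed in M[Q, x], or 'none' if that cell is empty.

FIRST(U): from U->e e T we get {e}; from U->d we get {d}. So FIRST(U) = {d, e}.
FIRST(U'): from U'->e we get {e}; from U'->λ we get {λ}. So FIRST(U') = {λ, e}.
FIRST(Q): from Q->U x U' x we get {d, e}; from Q->λ we get {λ}. So FIRST(Q) = {λ, d, e}.
FIRST(T): from T->U x we get {d, e}; from T->z Q we get {z}. So FIRST(T) = {d, e, z}.
FOLLOW(U) includes $ since U is the start symbol.
FOLLOW(T): in U->e e T, the suffix after T is empty, so FOLLOW(T) ⊇ FOLLOW(U) = {$, x}. Thus FOLLOW(T) = {$, x}.
FOLLOW(Q): in T->z Q, the suffix after Q is empty, so FOLLOW(Q) ⊇ FOLLOW(T) = {$, x}. Thus FOLLOW(Q) = {$, x}.
For Q -> U x U' x: FIRST(U x U' x) = {d, e}, so it goes in M[Q, t] for t ∈ {d, e}.
For Q -> λ: FIRST(λ) = {λ}, so it goes in M[Q, t] for t ∈ {}; since λ ∈ FIRST, also for every t ∈ FOLLOW(Q) = {$, x}.

Q -> λ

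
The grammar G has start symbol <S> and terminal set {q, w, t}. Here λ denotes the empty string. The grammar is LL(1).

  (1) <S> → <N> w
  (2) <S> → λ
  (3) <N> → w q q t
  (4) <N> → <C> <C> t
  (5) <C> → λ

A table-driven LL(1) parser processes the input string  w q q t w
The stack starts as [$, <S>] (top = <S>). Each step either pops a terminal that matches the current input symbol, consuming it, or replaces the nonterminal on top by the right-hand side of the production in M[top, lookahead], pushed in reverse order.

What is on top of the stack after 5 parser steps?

     Stack        Input        Action
  1  $ <S>        w q q t w $  expand <S> → <N> w
  2  $ w <N>      w q q t w $  expand <N> → w q q t
  3  $ w t q q w  w q q t w $  match w
  4  $ w t q q    q q t w $    match q
  5  $ w t q      q t w $      match q
Stack after step 5: $ w t (top = t).

t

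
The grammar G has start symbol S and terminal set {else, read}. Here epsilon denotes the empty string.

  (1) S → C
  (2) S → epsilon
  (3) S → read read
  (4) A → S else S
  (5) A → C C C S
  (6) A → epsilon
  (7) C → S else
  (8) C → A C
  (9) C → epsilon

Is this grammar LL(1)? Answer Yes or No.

No

FIRST(S) = {epsilon, else, read}
FIRST(A) = {epsilon, else, read}
FIRST(C) = {epsilon, else, read}
FOLLOW(S) = {$, else, read}
FOLLOW(A) = {$, else, read}
FOLLOW(C) = {$, else, read}
Cell M[A, $] receives both A → C C C S and A → epsilon — the grammar is not LL(1).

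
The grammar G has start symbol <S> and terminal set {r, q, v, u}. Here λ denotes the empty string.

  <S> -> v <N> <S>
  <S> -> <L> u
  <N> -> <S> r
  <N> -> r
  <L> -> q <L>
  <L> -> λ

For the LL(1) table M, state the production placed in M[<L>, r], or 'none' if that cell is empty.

FIRST(<L>): from <L>->q <L> we get {q}; from <L>->λ we get {λ}. So FIRST(<L>) = {λ, q}.
FIRST(<S>): from <S>->v <N> <S> we get {v}; from <S>-><L> u we get {q, u}. So FIRST(<S>) = {q, u, v}.
FIRST(<N>): from <N>-><S> r we get {q, u, v}; from <N>->r we get {r}. So FIRST(<N>) = {q, r, u, v}.
FOLLOW(<S>) includes $ since <S> is the start symbol.
FOLLOW(<L>): in <S>-><L> u, <L> is followed by u with FIRST {u}; in <L>->q <L>, the suffix after <L> is empty (adds nothing new). Thus FOLLOW(<L>) = {u}.
For <L> -> q <L>: FIRST(q <L>) = {q}, so it goes in M[<L>, t] for t ∈ {q}.
For <L> -> λ: FIRST(λ) = {λ}, so it goes in M[<L>, t] for t ∈ {}; since λ ∈ FIRST, also for every t ∈ FOLLOW(<L>) = {u}.
None of these place a production in M[<L>, r].

none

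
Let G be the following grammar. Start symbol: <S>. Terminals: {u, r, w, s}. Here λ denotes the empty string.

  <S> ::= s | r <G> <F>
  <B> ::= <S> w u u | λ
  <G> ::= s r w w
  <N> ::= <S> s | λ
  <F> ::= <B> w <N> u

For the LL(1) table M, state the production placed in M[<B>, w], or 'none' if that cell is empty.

FIRST(<S>) = {r, s}
FIRST(<G>) = {s}
FIRST(<B>) = {λ, r, s}  (via <S> w u u)
FIRST(<N>) = {λ, r, s}  (via <S> s)
FIRST(<F>) = {r, s, w}  (via <B> w <N> u)
FOLLOW(<S>) includes $ since <S> is the start symbol.
FOLLOW(<B>): in <F>::=<B> w <N> u, <B> is followed by w <N> u with FIRST {w}. Thus FOLLOW(<B>) = {w}.
For <B> ::= <S> w u u: FIRST(<S> w u u) = {r, s}, so it goes in M[<B>, t] for t ∈ {r, s}.
For <B> ::= λ: FIRST(λ) = {λ}, so it goes in M[<B>, t] for t ∈ {}; since λ ∈ FIRST, also for every t ∈ FOLLOW(<B>) = {w}.

<B> ::= λ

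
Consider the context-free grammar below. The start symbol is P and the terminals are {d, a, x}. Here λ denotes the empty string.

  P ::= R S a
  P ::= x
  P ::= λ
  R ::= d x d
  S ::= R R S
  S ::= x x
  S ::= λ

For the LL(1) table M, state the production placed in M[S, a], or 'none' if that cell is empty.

S ::= λ

FIRST(R): from R::=d x d we get {d}. So FIRST(R) = {d}.
FIRST(P): from P::=R S a we get {d}; from P::=x we get {x}; from P::=λ we get {λ}. So FIRST(P) = {λ, d, x}.
FIRST(S): from S::=R R S we get {d}; from S::=x x we get {x}; from S::=λ we get {λ}. So FIRST(S) = {λ, d, x}.
FOLLOW(P) includes $ since P is the start symbol.
FOLLOW(S): in P::=R S a, S is followed by a with FIRST {a}; in S::=R R S, the suffix after S is empty (adds nothing new). Thus FOLLOW(S) = {a}.
For S ::= R R S: FIRST(R R S) = {d}, so it goes in M[S, t] for t ∈ {d}.
For S ::= x x: FIRST(x x) = {x}, so it goes in M[S, t] for t ∈ {x}.
For S ::= λ: FIRST(λ) = {λ}, so it goes in M[S, t] for t ∈ {}; since λ ∈ FIRST, also for every t ∈ FOLLOW(S) = {a}.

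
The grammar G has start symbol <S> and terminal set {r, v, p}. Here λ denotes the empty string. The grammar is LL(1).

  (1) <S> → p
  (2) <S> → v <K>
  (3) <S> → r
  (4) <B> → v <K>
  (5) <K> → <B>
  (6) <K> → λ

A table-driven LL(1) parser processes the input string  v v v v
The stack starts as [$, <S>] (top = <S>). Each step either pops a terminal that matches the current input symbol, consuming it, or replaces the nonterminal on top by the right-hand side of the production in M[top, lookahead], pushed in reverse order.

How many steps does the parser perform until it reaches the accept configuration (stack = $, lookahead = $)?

12

      Stack    Input      Action
   1  $ <S>    v v v v $  expand <S> → v <K>
   2  $ <K> v  v v v v $  match v
   3  $ <K>    v v v $    expand <K> → <B>
   4  $ <B>    v v v $    expand <B> → v <K>
   5  $ <K> v  v v v $    match v
   6  $ <K>    v v $      expand <K> → <B>
   7  $ <B>    v v $      expand <B> → v <K>
   8  $ <K> v  v v $      match v
   9  $ <K>    v $        expand <K> → <B>
  10  $ <B>    v $        expand <B> → v <K>
  11  $ <K> v  v $        match v
  12  $ <K>    $          expand <K> → λ
Accept reached after 12 steps.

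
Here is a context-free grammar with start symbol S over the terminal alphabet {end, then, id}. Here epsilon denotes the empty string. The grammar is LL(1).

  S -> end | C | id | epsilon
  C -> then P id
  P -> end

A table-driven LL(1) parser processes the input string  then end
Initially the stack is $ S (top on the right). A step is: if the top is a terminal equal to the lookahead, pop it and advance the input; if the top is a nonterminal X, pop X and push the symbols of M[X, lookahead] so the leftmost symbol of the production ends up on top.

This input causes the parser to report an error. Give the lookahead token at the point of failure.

     Stack        Input       Action
  1  $ S          then end $  expand S -> C
  2  $ C          then end $  expand C -> then P id
  3  $ id P then  then end $  match then
  4  $ id P       end $       expand P -> end
  5  $ id end     end $       match end
  6  $ id         $           error: top is terminal id but lookahead is $

$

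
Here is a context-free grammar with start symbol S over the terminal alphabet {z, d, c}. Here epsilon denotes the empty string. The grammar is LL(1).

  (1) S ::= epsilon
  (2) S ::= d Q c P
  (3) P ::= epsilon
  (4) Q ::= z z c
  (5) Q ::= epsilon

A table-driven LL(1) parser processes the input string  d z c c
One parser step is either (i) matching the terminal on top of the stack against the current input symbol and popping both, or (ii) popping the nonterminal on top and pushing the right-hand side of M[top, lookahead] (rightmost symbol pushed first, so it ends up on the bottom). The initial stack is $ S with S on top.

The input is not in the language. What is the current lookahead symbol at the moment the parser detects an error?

     Stack        Input      Action
  1  $ S          d z c c $  expand S ::= d Q c P
  2  $ P c Q d    d z c c $  match d
  3  $ P c Q      z c c $    expand Q ::= z z c
  4  $ P c c z z  z c c $    match z
  5  $ P c c z    c c $      error: top is terminal z but lookahead is c

c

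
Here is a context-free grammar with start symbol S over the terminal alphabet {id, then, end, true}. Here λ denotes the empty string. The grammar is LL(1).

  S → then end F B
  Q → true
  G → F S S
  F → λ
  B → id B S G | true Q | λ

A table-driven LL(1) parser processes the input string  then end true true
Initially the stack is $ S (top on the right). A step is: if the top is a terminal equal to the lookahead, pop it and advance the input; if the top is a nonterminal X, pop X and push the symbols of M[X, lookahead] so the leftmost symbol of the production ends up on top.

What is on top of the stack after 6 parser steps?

step 1: stack=$ S  input=then end true true $  — expand S → then end F B
step 2: stack=$ B F end then  input=then end true true $  — match then
step 3: stack=$ B F end  input=end true true $  — match end
step 4: stack=$ B F  input=true true $  — expand F → λ
step 5: stack=$ B  input=true true $  — expand B → true Q
step 6: stack=$ Q true  input=true true $  — match true
Stack after step 6: $ Q (top = Q).

Q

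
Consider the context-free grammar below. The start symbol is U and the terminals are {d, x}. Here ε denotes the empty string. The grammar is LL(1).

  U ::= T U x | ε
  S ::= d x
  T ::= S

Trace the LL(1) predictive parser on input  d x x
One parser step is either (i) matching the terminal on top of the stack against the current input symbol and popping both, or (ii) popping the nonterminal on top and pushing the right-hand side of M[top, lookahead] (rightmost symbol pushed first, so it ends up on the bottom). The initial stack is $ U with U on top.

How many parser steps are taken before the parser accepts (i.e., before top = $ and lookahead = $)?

7

step 1: stack=$ U  input=d x x $  — expand U ::= T U x
step 2: stack=$ x U T  input=d x x $  — expand T ::= S
step 3: stack=$ x U S  input=d x x $  — expand S ::= d x
step 4: stack=$ x U x d  input=d x x $  — match d
step 5: stack=$ x U x  input=x x $  — match x
step 6: stack=$ x U  input=x $  — expand U ::= ε
step 7: stack=$ x  input=x $  — match x
Accept reached after 7 steps.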